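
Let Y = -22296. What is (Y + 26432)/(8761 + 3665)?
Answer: 2068/6213 ≈ 0.33285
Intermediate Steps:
(Y + 26432)/(8761 + 3665) = (-22296 + 26432)/(8761 + 3665) = 4136/12426 = 4136*(1/12426) = 2068/6213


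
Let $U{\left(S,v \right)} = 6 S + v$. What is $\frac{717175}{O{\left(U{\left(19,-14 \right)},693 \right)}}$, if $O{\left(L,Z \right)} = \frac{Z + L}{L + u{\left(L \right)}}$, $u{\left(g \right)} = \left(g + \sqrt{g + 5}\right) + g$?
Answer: $\frac{215152500}{793} + \frac{717175 \sqrt{105}}{793} \approx 2.8058 \cdot 10^{5}$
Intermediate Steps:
$U{\left(S,v \right)} = v + 6 S$
$u{\left(g \right)} = \sqrt{5 + g} + 2 g$ ($u{\left(g \right)} = \left(g + \sqrt{5 + g}\right) + g = \sqrt{5 + g} + 2 g$)
$O{\left(L,Z \right)} = \frac{L + Z}{\sqrt{5 + L} + 3 L}$ ($O{\left(L,Z \right)} = \frac{Z + L}{L + \left(\sqrt{5 + L} + 2 L\right)} = \frac{L + Z}{\sqrt{5 + L} + 3 L}$)
$\frac{717175}{O{\left(U{\left(19,-14 \right)},693 \right)}} = \frac{717175}{\frac{1}{\sqrt{5 + \left(-14 + 6 \cdot 19\right)} + 3 \left(-14 + 6 \cdot 19\right)} \left(\left(-14 + 6 \cdot 19\right) + 693\right)} = \frac{717175}{\frac{1}{\sqrt{5 + \left(-14 + 114\right)} + 3 \left(-14 + 114\right)} \left(\left(-14 + 114\right) + 693\right)} = \frac{717175}{\frac{1}{\sqrt{5 + 100} + 3 \cdot 100} \left(100 + 693\right)} = \frac{717175}{\frac{1}{\sqrt{105} + 300} \cdot 793} = \frac{717175}{\frac{1}{300 + \sqrt{105}} \cdot 793} = \frac{717175}{793 \frac{1}{300 + \sqrt{105}}} = 717175 \left(\frac{300}{793} + \frac{\sqrt{105}}{793}\right) = \frac{215152500}{793} + \frac{717175 \sqrt{105}}{793}$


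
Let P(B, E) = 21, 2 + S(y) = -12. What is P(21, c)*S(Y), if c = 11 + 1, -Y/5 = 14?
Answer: -294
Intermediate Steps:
Y = -70 (Y = -5*14 = -70)
c = 12
S(y) = -14 (S(y) = -2 - 12 = -14)
P(21, c)*S(Y) = 21*(-14) = -294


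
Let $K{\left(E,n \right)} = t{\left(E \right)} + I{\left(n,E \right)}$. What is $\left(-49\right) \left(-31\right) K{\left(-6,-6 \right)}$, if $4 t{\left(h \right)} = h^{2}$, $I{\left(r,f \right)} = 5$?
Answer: $21266$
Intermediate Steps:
$t{\left(h \right)} = \frac{h^{2}}{4}$
$K{\left(E,n \right)} = 5 + \frac{E^{2}}{4}$ ($K{\left(E,n \right)} = \frac{E^{2}}{4} + 5 = 5 + \frac{E^{2}}{4}$)
$\left(-49\right) \left(-31\right) K{\left(-6,-6 \right)} = \left(-49\right) \left(-31\right) \left(5 + \frac{\left(-6\right)^{2}}{4}\right) = 1519 \left(5 + \frac{1}{4} \cdot 36\right) = 1519 \left(5 + 9\right) = 1519 \cdot 14 = 21266$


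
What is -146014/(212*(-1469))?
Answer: 73007/155714 ≈ 0.46885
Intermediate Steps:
-146014/(212*(-1469)) = -146014/(-311428) = -146014*(-1/311428) = 73007/155714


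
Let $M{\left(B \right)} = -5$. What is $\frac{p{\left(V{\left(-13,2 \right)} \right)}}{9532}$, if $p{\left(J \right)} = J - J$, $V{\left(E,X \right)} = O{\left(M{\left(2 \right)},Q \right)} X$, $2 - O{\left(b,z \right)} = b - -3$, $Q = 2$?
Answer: $0$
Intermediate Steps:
$O{\left(b,z \right)} = -1 - b$ ($O{\left(b,z \right)} = 2 - \left(b - -3\right) = 2 - \left(b + 3\right) = 2 - \left(3 + b\right) = -1 - b$)
$V{\left(E,X \right)} = 4 X$ ($V{\left(E,X \right)} = \left(-1 - -5\right) X = \left(-1 + 5\right) X = 4 X$)
$p{\left(J \right)} = 0$
$\frac{p{\left(V{\left(-13,2 \right)} \right)}}{9532} = \frac{0}{9532} = 0 \cdot \frac{1}{9532} = 0$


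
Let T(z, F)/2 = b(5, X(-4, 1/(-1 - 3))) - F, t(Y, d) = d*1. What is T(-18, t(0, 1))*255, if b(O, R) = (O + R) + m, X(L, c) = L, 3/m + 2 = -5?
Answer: -1530/7 ≈ -218.57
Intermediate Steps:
m = -3/7 (m = 3/(-2 - 5) = 3/(-7) = 3*(-1/7) = -3/7 ≈ -0.42857)
t(Y, d) = d
b(O, R) = -3/7 + O + R (b(O, R) = (O + R) - 3/7 = -3/7 + O + R)
T(z, F) = 8/7 - 2*F (T(z, F) = 2*((-3/7 + 5 - 4) - F) = 2*(4/7 - F) = 8/7 - 2*F)
T(-18, t(0, 1))*255 = (8/7 - 2*1)*255 = (8/7 - 2)*255 = -6/7*255 = -1530/7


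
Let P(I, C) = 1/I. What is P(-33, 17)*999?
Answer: -333/11 ≈ -30.273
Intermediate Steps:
P(-33, 17)*999 = 999/(-33) = -1/33*999 = -333/11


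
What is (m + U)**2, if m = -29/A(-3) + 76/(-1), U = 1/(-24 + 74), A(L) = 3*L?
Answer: 1071973081/202500 ≈ 5293.7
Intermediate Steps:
U = 1/50 ≈ 0.020000
m = -655/9 (m = -29/(3*(-3)) + 76/(-1) = -29/(-9) + 76*(-1) = -29*(-1/9) - 76 = 29/9 - 76 = -655/9 ≈ -72.778)
(m + U)**2 = (-655/9 + 1/50)**2 = (-32741/450)**2 = 1071973081/202500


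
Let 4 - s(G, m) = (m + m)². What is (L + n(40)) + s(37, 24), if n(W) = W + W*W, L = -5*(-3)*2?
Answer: -630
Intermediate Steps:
s(G, m) = 4 - 4*m² (s(G, m) = 4 - (m + m)² = 4 - (2*m)² = 4 - 4*m²)
L = 30 (L = 15*2 = 30)
n(W) = W + W²
(L + n(40)) + s(37, 24) = (30 + 40*(1 + 40)) + (4 - 4*24²) = (30 + 40*41) + (4 - 4*576) = (30 + 1640) + (4 - 2304) = 1670 - 2300 = -630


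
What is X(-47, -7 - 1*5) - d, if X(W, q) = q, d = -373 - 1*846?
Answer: 1207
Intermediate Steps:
d = -1219 (d = -373 - 846 = -1219)
X(-47, -7 - 1*5) - d = (-7 - 1*5) - 1*(-1219) = (-7 - 5) + 1219 = -12 + 1219 = 1207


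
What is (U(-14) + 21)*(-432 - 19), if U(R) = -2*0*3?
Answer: -9471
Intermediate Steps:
U(R) = 0 (U(R) = 0*3 = 0)
(U(-14) + 21)*(-432 - 19) = (0 + 21)*(-432 - 19) = 21*(-451) = -9471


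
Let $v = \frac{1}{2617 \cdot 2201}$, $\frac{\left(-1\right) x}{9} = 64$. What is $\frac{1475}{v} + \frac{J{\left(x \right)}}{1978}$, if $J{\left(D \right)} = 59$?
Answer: $\frac{16805137598409}{1978} \approx 8.496 \cdot 10^{9}$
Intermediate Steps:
$x = -576$ ($x = \left(-9\right) 64 = -576$)
$v = \frac{1}{5760017}$ ($v = \frac{1}{2617} \cdot \frac{1}{2201} = \frac{1}{5760017} \approx 1.7361 \cdot 10^{-7}$)
$\frac{1475}{v} + \frac{J{\left(x \right)}}{1978} = 1475 \frac{1}{\frac{1}{5760017}} + \frac{59}{1978} = 1475 \cdot 5760017 + 59 \cdot \frac{1}{1978} = 8496025075 + \frac{59}{1978} = \frac{16805137598409}{1978}$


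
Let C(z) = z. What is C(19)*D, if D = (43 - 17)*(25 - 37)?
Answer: -5928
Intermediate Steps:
D = -312 (D = 26*(-12) = -312)
C(19)*D = 19*(-312) = -5928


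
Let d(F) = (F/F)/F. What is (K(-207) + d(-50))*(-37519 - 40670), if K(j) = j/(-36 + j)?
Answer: -29268749/450 ≈ -65042.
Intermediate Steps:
d(F) = 1/F
(K(-207) + d(-50))*(-37519 - 40670) = (-207/(-36 - 207) + 1/(-50))*(-37519 - 40670) = (-207/(-243) - 1/50)*(-78189) = (-207*(-1/243) - 1/50)*(-78189) = (23/27 - 1/50)*(-78189) = (1123/1350)*(-78189) = -29268749/450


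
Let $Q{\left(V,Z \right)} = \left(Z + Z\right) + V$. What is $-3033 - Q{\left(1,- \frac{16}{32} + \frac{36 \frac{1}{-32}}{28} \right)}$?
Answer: $- \frac{339687}{112} \approx -3032.9$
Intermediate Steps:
$Q{\left(V,Z \right)} = V + 2 Z$ ($Q{\left(V,Z \right)} = 2 Z + V = V + 2 Z$)
$-3033 - Q{\left(1,- \frac{16}{32} + \frac{36 \frac{1}{-32}}{28} \right)} = -3033 - \left(1 + 2 \left(- \frac{16}{32} + \frac{36 \frac{1}{-32}}{28}\right)\right) = -3033 - \left(1 + 2 \left(\left(-16\right) \frac{1}{32} + 36 \left(- \frac{1}{32}\right) \frac{1}{28}\right)\right) = -3033 - \left(1 + 2 \left(- \frac{1}{2} - \frac{9}{224}\right)\right) = -3033 - \left(1 + 2 \left(- \frac{121}{224}\right)\right) = -3033 - \left(1 - \frac{121}{112}\right) = -3033 - - \frac{9}{112} = -3033 + \frac{9}{112} = - \frac{339687}{112}$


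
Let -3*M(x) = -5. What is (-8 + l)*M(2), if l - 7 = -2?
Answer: -5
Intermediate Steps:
l = 5 (l = 7 - 2 = 5)
M(x) = 5/3 (M(x) = -⅓*(-5) = 5/3)
(-8 + l)*M(2) = (-8 + 5)*(5/3) = -3*5/3 = -5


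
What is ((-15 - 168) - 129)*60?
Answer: -18720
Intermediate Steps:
((-15 - 168) - 129)*60 = (-183 - 129)*60 = -312*60 = -18720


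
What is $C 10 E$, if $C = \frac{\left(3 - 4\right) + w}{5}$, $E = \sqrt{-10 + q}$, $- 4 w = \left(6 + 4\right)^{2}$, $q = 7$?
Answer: $- 52 i \sqrt{3} \approx - 90.067 i$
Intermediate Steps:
$w = -25$ ($w = - \frac{\left(6 + 4\right)^{2}}{4} = - \frac{10^{2}}{4} = \left(- \frac{1}{4}\right) 100 = -25$)
$E = i \sqrt{3}$ ($E = \sqrt{-10 + 7} = \sqrt{-3} = i \sqrt{3} \approx 1.732 i$)
$C = - \frac{26}{5}$ ($C = \frac{\left(3 - 4\right) - 25}{5} = \left(\left(3 - 4\right) - 25\right) \frac{1}{5} = \left(-1 - 25\right) \frac{1}{5} = \left(-26\right) \frac{1}{5} = - \frac{26}{5} \approx -5.2$)
$C 10 E = \left(- \frac{26}{5}\right) 10 i \sqrt{3} = - 52 i \sqrt{3}$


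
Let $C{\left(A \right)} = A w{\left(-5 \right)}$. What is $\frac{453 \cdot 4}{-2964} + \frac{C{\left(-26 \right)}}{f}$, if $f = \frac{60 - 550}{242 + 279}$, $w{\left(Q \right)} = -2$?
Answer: $- \frac{3382857}{60515} \approx -55.901$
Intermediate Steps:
$f = - \frac{490}{521} \approx -0.9405$
$C{\left(A \right)} = - 2 A$ ($C{\left(A \right)} = A \left(-2\right) = - 2 A$)
$\frac{453 \cdot 4}{-2964} + \frac{C{\left(-26 \right)}}{f} = \frac{453 \cdot 4}{-2964} + \frac{\left(-2\right) \left(-26\right)}{- \frac{490}{521}} = 1812 \left(- \frac{1}{2964}\right) + 52 \left(- \frac{521}{490}\right) = - \frac{151}{247} - \frac{13546}{245} = - \frac{3382857}{60515}$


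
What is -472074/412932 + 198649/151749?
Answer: 133227839/803359206 ≈ 0.16584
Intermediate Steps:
-472074/412932 + 198649/151749 = -472074*1/412932 + 198649*(1/151749) = -78679/68822 + 198649/151749 = 133227839/803359206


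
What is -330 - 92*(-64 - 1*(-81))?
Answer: -1894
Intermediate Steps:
-330 - 92*(-64 - 1*(-81)) = -330 - 92*(-64 + 81) = -330 - 92*17 = -330 - 1564 = -1894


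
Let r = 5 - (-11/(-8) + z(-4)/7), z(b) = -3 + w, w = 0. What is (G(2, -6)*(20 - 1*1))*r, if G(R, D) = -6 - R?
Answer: -4313/7 ≈ -616.14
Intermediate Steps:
z(b) = -3 (z(b) = -3 + 0 = -3)
r = 227/56 (r = 5 - (-11/(-8) - 3/7) = 5 - (-11*(-⅛) - 3*⅐) = 5 - (11/8 - 3/7) = 5 - 1*53/56 = 5 - 53/56 = 227/56 ≈ 4.0536)
(G(2, -6)*(20 - 1*1))*r = ((-6 - 1*2)*(20 - 1*1))*(227/56) = ((-6 - 2)*(20 - 1))*(227/56) = -8*19*(227/56) = -152*227/56 = -4313/7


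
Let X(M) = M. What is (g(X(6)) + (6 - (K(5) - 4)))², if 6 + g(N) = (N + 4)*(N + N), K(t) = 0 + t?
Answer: 14161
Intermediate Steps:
K(t) = t
g(N) = -6 + 2*N*(4 + N) (g(N) = -6 + (N + 4)*(N + N) = -6 + (4 + N)*(2*N) = -6 + 2*N*(4 + N))
(g(X(6)) + (6 - (K(5) - 4)))² = ((-6 + 2*6² + 8*6) + (6 - (5 - 4)))² = ((-6 + 2*36 + 48) + (6 - 1*1))² = ((-6 + 72 + 48) + (6 - 1))² = (114 + 5)² = 119² = 14161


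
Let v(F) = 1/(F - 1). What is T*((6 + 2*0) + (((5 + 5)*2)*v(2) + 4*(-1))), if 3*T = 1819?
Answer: 40018/3 ≈ 13339.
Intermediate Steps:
v(F) = 1/(-1 + F)
T = 1819/3 (T = (1/3)*1819 = 1819/3 ≈ 606.33)
T*((6 + 2*0) + (((5 + 5)*2)*v(2) + 4*(-1))) = 1819*((6 + 2*0) + (((5 + 5)*2)/(-1 + 2) + 4*(-1)))/3 = 1819*((6 + 0) + ((10*2)/1 - 4))/3 = 1819*(6 + (20*1 - 4))/3 = 1819*(6 + (20 - 4))/3 = 1819*(6 + 16)/3 = (1819/3)*22 = 40018/3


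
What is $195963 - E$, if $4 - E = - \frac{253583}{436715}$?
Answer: $\frac{85577981102}{436715} \approx 1.9596 \cdot 10^{5}$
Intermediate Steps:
$E = \frac{2000443}{436715}$ ($E = 4 - - \frac{253583}{436715} = 4 + \frac{253583}{436715} = \frac{2000443}{436715} \approx 4.5807$)
$195963 - E = 195963 - \frac{2000443}{436715} = \frac{85577981102}{436715}$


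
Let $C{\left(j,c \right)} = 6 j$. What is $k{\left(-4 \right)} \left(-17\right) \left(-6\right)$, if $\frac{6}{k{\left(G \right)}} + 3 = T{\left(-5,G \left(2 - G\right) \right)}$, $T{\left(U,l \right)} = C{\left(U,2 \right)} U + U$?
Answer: $\frac{306}{71} \approx 4.3099$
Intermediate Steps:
$T{\left(U,l \right)} = U + 6 U^{2}$ ($T{\left(U,l \right)} = 6 U U + U = 6 U^{2} + U = U + 6 U^{2}$)
$k{\left(G \right)} = \frac{3}{71}$ ($k{\left(G \right)} = \frac{6}{-3 - 5 \left(1 + 6 \left(-5\right)\right)} = \frac{6}{-3 - 5 \left(1 - 30\right)} = \frac{6}{-3 - -145} = \frac{6}{-3 + 145} = \frac{6}{142} = 6 \cdot \frac{1}{142} = \frac{3}{71}$)
$k{\left(-4 \right)} \left(-17\right) \left(-6\right) = \frac{3}{71} \left(-17\right) \left(-6\right) = \left(- \frac{51}{71}\right) \left(-6\right) = \frac{306}{71}$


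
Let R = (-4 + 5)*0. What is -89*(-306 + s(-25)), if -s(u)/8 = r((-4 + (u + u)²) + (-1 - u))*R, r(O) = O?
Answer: 27234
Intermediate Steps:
R = 0 (R = 1*0 = 0)
s(u) = 0 (s(u) = -8*((-4 + (u + u)²) + (-1 - u))*0 = -8*((-4 + (2*u)²) + (-1 - u))*0 = -8*((-4 + 4*u²) + (-1 - u))*0 = -8*(-5 - u + 4*u²)*0 = -8*0 = 0)
-89*(-306 + s(-25)) = -89*(-306 + 0) = -89*(-306) = 27234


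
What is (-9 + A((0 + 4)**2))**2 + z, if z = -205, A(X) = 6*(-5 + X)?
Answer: 3044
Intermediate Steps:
A(X) = -30 + 6*X
(-9 + A((0 + 4)**2))**2 + z = (-9 + (-30 + 6*(0 + 4)**2))**2 - 205 = (-9 + (-30 + 6*4**2))**2 - 205 = (-9 + (-30 + 6*16))**2 - 205 = (-9 + (-30 + 96))**2 - 205 = (-9 + 66)**2 - 205 = 57**2 - 205 = 3249 - 205 = 3044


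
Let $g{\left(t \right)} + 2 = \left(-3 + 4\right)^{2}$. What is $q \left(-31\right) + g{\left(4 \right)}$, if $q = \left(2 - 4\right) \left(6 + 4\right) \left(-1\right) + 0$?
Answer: $-621$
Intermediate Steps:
$g{\left(t \right)} = -1$ ($g{\left(t \right)} = -2 + \left(-3 + 4\right)^{2} = -2 + 1^{2} = -2 + 1 = -1$)
$q = 20$ ($q = \left(-2\right) 10 \left(-1\right) + 0 = \left(-20\right) \left(-1\right) + 0 = 20 + 0 = 20$)
$q \left(-31\right) + g{\left(4 \right)} = 20 \left(-31\right) - 1 = -620 - 1 = -621$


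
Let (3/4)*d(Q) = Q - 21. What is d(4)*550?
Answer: -37400/3 ≈ -12467.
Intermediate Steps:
d(Q) = -28 + 4*Q/3 (d(Q) = 4*(Q - 21)/3 = 4*(-21 + Q)/3 = -28 + 4*Q/3)
d(4)*550 = (-28 + (4/3)*4)*550 = (-28 + 16/3)*550 = -68/3*550 = -37400/3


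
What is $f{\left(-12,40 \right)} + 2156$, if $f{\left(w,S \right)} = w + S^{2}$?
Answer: $3744$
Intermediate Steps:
$f{\left(-12,40 \right)} + 2156 = \left(-12 + 40^{2}\right) + 2156 = \left(-12 + 1600\right) + 2156 = 1588 + 2156 = 3744$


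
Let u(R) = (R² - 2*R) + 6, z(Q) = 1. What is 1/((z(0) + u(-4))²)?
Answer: 1/961 ≈ 0.0010406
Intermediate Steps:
u(R) = 6 + R² - 2*R
1/((z(0) + u(-4))²) = 1/((1 + (6 + (-4)² - 2*(-4)))²) = 1/((1 + (6 + 16 + 8))²) = 1/((1 + 30)²) = 1/(31²) = 1/961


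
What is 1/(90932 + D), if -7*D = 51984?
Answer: 7/584540 ≈ 1.1975e-5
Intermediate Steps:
D = -51984/7 (D = -1/7*51984 = -51984/7 ≈ -7426.3)
1/(90932 + D) = 1/(90932 - 51984/7) = 1/(584540/7) = 7/584540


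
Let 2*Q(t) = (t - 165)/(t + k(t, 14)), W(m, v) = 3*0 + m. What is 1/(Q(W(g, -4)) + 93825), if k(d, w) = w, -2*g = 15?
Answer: 26/2439105 ≈ 1.0660e-5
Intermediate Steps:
g = -15/2 (g = -1/2*15 = -15/2 ≈ -7.5000)
W(m, v) = m (W(m, v) = 0 + m = m)
Q(t) = (-165 + t)/(2*(14 + t)) (Q(t) = ((t - 165)/(t + 14))/2 = ((-165 + t)/(14 + t))/2 = (-165 + t)/(2*(14 + t)))
1/(Q(W(g, -4)) + 93825) = 1/((-165 - 15/2)/(2*(14 - 15/2)) + 93825) = 1/((1/2)*(-345/2)/(13/2) + 93825) = 1/((1/2)*(2/13)*(-345/2) + 93825) = 1/(-345/26 + 93825) = 1/(2439105/26) = 26/2439105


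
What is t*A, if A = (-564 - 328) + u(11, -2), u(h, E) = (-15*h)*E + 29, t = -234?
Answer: 124722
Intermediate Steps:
u(h, E) = 29 - 15*E*h (u(h, E) = -15*E*h + 29 = 29 - 15*E*h)
A = -533 (A = (-564 - 328) + (29 - 15*(-2)*11) = -892 + (29 + 330) = -892 + 359 = -533)
t*A = -234*(-533) = 124722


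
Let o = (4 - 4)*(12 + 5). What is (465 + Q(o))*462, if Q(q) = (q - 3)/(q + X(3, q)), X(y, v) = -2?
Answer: 215523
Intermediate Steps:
o = 0 (o = 0*17 = 0)
Q(q) = (-3 + q)/(-2 + q) (Q(q) = (q - 3)/(q - 2) = (-3 + q)/(-2 + q))
(465 + Q(o))*462 = (465 + (-3 + 0)/(-2 + 0))*462 = (465 - 3/(-2))*462 = (465 - ½*(-3))*462 = (465 + 3/2)*462 = (933/2)*462 = 215523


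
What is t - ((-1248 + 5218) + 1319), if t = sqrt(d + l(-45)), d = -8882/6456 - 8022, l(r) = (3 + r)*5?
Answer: -5289 + I*sqrt(21447910959)/1614 ≈ -5289.0 + 90.738*I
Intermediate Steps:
l(r) = 15 + 5*r
d = -25899457/3228 (d = -8882*1/6456 - 8022 = -4441/3228 - 8022 = -25899457/3228 ≈ -8023.4)
t = I*sqrt(21447910959)/1614 (t = sqrt(-25899457/3228 + (15 + 5*(-45))) = sqrt(-25899457/3228 + (15 - 225)) = sqrt(-25899457/3228 - 210) = sqrt(-26577337/3228) = I*sqrt(21447910959)/1614 ≈ 90.738*I)
t - ((-1248 + 5218) + 1319) = I*sqrt(21447910959)/1614 - ((-1248 + 5218) + 1319) = I*sqrt(21447910959)/1614 - (3970 + 1319) = I*sqrt(21447910959)/1614 - 1*5289 = I*sqrt(21447910959)/1614 - 5289 = -5289 + I*sqrt(21447910959)/1614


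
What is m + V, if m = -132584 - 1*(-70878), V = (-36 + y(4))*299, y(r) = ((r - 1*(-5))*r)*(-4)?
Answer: -115526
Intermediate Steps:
y(r) = -4*r*(5 + r) (y(r) = ((r + 5)*r)*(-4) = ((5 + r)*r)*(-4) = (r*(5 + r))*(-4) = -4*r*(5 + r))
V = -53820 (V = (-36 - 4*4*(5 + 4))*299 = (-36 - 4*4*9)*299 = (-36 - 144)*299 = -180*299 = -53820)
m = -61706 (m = -132584 + 70878 = -61706)
m + V = -61706 - 53820 = -115526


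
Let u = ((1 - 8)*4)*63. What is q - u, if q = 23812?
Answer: 25576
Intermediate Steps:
u = -1764 (u = -7*4*63 = -28*63 = -1764)
q - u = 23812 - 1*(-1764) = 23812 + 1764 = 25576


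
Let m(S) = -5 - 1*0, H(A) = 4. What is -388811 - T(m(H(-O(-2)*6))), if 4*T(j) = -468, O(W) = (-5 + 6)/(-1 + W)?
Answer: -388694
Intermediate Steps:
O(W) = 1/(-1 + W)
m(S) = -5 (m(S) = -5 + 0 = -5)
T(j) = -117 (T(j) = (¼)*(-468) = -117)
-388811 - T(m(H(-O(-2)*6))) = -388811 - 1*(-117) = -388811 + 117 = -388694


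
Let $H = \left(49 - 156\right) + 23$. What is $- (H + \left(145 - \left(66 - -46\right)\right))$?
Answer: $51$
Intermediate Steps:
$H = -84$ ($H = -107 + 23 = -84$)
$- (H + \left(145 - \left(66 - -46\right)\right)) = - (-84 + \left(145 - \left(66 - -46\right)\right)) = - (-84 + \left(145 - \left(66 + 46\right)\right)) = - (-84 + \left(145 - 112\right)) = - (-84 + 33) = \left(-1\right) \left(-51\right) = 51$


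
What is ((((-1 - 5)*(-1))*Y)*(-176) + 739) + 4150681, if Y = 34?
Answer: 4115516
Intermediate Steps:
((((-1 - 5)*(-1))*Y)*(-176) + 739) + 4150681 = ((((-1 - 5)*(-1))*34)*(-176) + 739) + 4150681 = ((-6*(-1)*34)*(-176) + 739) + 4150681 = ((6*34)*(-176) + 739) + 4150681 = (204*(-176) + 739) + 4150681 = (-35904 + 739) + 4150681 = -35165 + 4150681 = 4115516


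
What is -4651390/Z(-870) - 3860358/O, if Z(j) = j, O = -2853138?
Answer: 221240267888/41370501 ≈ 5347.8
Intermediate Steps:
-4651390/Z(-870) - 3860358/O = -4651390/(-870) - 3860358/(-2853138) = -4651390*(-1/870) - 3860358*(-1/2853138) = 465139/87 + 643393/475523 = 221240267888/41370501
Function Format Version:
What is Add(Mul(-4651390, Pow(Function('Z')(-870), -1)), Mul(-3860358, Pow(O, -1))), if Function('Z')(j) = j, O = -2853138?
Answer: Rational(221240267888, 41370501) ≈ 5347.8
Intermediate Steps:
Add(Mul(-4651390, Pow(Function('Z')(-870), -1)), Mul(-3860358, Pow(O, -1))) = Add(Mul(-4651390, Pow(-870, -1)), Mul(-3860358, Pow(-2853138, -1))) = Add(Mul(-4651390, Rational(-1, 870)), Mul(-3860358, Rational(-1, 2853138))) = Add(Rational(465139, 87), Rational(643393, 475523)) = Rational(221240267888, 41370501)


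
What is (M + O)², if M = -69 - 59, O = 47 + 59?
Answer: 484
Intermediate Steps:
O = 106
M = -128
(M + O)² = (-128 + 106)² = (-22)² = 484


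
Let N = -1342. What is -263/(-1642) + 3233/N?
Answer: -20310/9031 ≈ -2.2489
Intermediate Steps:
-263/(-1642) + 3233/N = -263/(-1642) + 3233/(-1342) = -263*(-1/1642) + 3233*(-1/1342) = 263/1642 - 53/22 = -20310/9031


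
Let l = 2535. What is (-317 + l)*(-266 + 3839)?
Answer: 7924914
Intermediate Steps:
(-317 + l)*(-266 + 3839) = (-317 + 2535)*(-266 + 3839) = 2218*3573 = 7924914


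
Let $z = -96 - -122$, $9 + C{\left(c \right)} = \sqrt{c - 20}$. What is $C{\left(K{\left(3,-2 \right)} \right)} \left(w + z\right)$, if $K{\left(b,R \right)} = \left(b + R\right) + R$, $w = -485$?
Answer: $4131 - 459 i \sqrt{21} \approx 4131.0 - 2103.4 i$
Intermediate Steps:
$K{\left(b,R \right)} = b + 2 R$ ($K{\left(b,R \right)} = \left(R + b\right) + R = b + 2 R$)
$C{\left(c \right)} = -9 + \sqrt{-20 + c}$ ($C{\left(c \right)} = -9 + \sqrt{c - 20} = -9 + \sqrt{-20 + c}$)
$z = 26$ ($z = -96 + 122 = 26$)
$C{\left(K{\left(3,-2 \right)} \right)} \left(w + z\right) = \left(-9 + \sqrt{-20 + \left(3 + 2 \left(-2\right)\right)}\right) \left(-485 + 26\right) = \left(-9 + \sqrt{-20 + \left(3 - 4\right)}\right) \left(-459\right) = \left(-9 + \sqrt{-20 - 1}\right) \left(-459\right) = \left(-9 + \sqrt{-21}\right) \left(-459\right) = \left(-9 + i \sqrt{21}\right) \left(-459\right) = 4131 - 459 i \sqrt{21}$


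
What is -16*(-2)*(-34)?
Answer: -1088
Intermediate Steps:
-16*(-2)*(-34) = 32*(-34) = -1088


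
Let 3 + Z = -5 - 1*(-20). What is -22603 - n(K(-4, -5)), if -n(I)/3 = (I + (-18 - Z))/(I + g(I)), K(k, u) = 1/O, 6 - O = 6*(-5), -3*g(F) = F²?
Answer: -2768117/107 ≈ -25870.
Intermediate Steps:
Z = 12 (Z = -3 + (-5 - 1*(-20)) = -3 + (-5 + 20) = -3 + 15 = 12)
g(F) = -F²/3
O = 36 (O = 6 - 6*(-5) = 6 - 1*(-30) = 6 + 30 = 36)
K(k, u) = 1/36
n(I) = -3*(-30 + I)/(I - I²/3) (n(I) = -3*(I + (-18 - 1*12))/(I - I²/3) = -3*(I + (-18 - 12))/(I - I²/3) = -3*(I - 30)/(I - I²/3) = -3*(-30 + I)/(I - I²/3))
-22603 - n(K(-4, -5)) = -22603 - 9*(-30 + 1/36)/(1/36*(-3 + 1/36)) = -22603 - 9*36*(-1079)/((-107/36)*36) = -22603 - 9*36*(-36)*(-1079)/(107*36) = -22603 - 1*349596/107 = -22603 - 349596/107 = -2768117/107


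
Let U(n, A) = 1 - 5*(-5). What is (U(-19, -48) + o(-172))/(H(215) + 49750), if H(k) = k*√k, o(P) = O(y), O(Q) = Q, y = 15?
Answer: 16318/19720993 - 1763*√215/493024825 ≈ 0.00077501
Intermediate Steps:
o(P) = 15
H(k) = k^(3/2)
U(n, A) = 26 (U(n, A) = 1 + 25 = 26)
(U(-19, -48) + o(-172))/(H(215) + 49750) = (26 + 15)/(215^(3/2) + 49750) = 41/(215*√215 + 49750) = 41/(49750 + 215*√215)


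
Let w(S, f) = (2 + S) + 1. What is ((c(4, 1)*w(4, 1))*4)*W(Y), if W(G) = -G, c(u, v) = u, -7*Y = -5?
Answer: -80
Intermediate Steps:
Y = 5/7 (Y = -⅐*(-5) = 5/7 ≈ 0.71429)
w(S, f) = 3 + S
W(G) = -G
((c(4, 1)*w(4, 1))*4)*W(Y) = ((4*(3 + 4))*4)*(-1*5/7) = ((4*7)*4)*(-5/7) = (28*4)*(-5/7) = 112*(-5/7) = -80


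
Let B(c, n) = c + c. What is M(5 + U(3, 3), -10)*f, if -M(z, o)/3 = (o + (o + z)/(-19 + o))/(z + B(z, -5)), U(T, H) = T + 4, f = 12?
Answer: 292/29 ≈ 10.069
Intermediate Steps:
U(T, H) = 4 + T
B(c, n) = 2*c
M(z, o) = -(o + (o + z)/(-19 + o))/z (M(z, o) = -3*(o + (o + z)/(-19 + o))/(z + 2*z) = -3*(o + (o + z)/(-19 + o))/(3*z) = -3*(o + (o + z)/(-19 + o))*1/(3*z) = -(o + (o + z)/(-19 + o))/z)
M(5 + U(3, 3), -10)*f = ((-(5 + (4 + 3)) - 1*(-10)**2 + 18*(-10))/((5 + (4 + 3))*(-19 - 10)))*12 = ((-(5 + 7) - 1*100 - 180)/((5 + 7)*(-29)))*12 = (-1/29*(-1*12 - 100 - 180)/12)*12 = ((1/12)*(-1/29)*(-12 - 100 - 180))*12 = ((1/12)*(-1/29)*(-292))*12 = (73/87)*12 = 292/29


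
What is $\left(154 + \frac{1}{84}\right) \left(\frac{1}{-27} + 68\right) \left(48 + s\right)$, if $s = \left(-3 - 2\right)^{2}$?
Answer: $\frac{1732975835}{2268} \approx 7.641 \cdot 10^{5}$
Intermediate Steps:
$s = 25$ ($s = \left(-5\right)^{2} = 25$)
$\left(154 + \frac{1}{84}\right) \left(\frac{1}{-27} + 68\right) \left(48 + s\right) = \left(154 + \frac{1}{84}\right) \left(\frac{1}{-27} + 68\right) \left(48 + 25\right) = \left(154 + \frac{1}{84}\right) \left(- \frac{1}{27} + 68\right) 73 = \frac{12937 \cdot \frac{1835}{27} \cdot 73}{84} = \frac{12937}{84} \cdot \frac{133955}{27} = \frac{1732975835}{2268}$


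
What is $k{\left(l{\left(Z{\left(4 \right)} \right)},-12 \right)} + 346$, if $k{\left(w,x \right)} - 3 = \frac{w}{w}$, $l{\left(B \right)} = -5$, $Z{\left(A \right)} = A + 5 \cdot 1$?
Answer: $350$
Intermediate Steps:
$Z{\left(A \right)} = 5 + A$ ($Z{\left(A \right)} = A + 5 = 5 + A$)
$k{\left(w,x \right)} = 4$ ($k{\left(w,x \right)} = 3 + \frac{w}{w} = 3 + 1 = 4$)
$k{\left(l{\left(Z{\left(4 \right)} \right)},-12 \right)} + 346 = 4 + 346 = 350$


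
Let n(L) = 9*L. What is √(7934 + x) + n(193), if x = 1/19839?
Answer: 1737 + √3122710717053/19839 ≈ 1826.1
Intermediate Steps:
x = 1/19839 ≈ 5.0406e-5
√(7934 + x) + n(193) = √(7934 + 1/19839) + 9*193 = √(157402627/19839) + 1737 = √3122710717053/19839 + 1737 = 1737 + √3122710717053/19839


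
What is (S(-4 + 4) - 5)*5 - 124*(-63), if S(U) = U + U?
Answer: 7787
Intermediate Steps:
S(U) = 2*U
(S(-4 + 4) - 5)*5 - 124*(-63) = (2*(-4 + 4) - 5)*5 - 124*(-63) = (2*0 - 5)*5 + 7812 = (0 - 5)*5 + 7812 = -5*5 + 7812 = -25 + 7812 = 7787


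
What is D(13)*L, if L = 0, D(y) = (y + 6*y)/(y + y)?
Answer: 0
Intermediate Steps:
D(y) = 7/2 (D(y) = (7*y)/((2*y)) = (7*y)*(1/(2*y)) = 7/2)
D(13)*L = (7/2)*0 = 0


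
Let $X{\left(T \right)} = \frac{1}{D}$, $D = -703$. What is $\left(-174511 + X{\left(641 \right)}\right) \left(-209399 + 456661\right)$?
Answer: $- \frac{30334407281308}{703} \approx -4.315 \cdot 10^{10}$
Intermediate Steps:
$X{\left(T \right)} = - \frac{1}{703}$ ($X{\left(T \right)} = \frac{1}{-703} = - \frac{1}{703}$)
$\left(-174511 + X{\left(641 \right)}\right) \left(-209399 + 456661\right) = \left(-174511 - \frac{1}{703}\right) \left(-209399 + 456661\right) = \left(- \frac{122681234}{703}\right) 247262 = - \frac{30334407281308}{703}$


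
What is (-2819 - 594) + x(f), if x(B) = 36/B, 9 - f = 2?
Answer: -23855/7 ≈ -3407.9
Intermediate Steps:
f = 7 (f = 9 - 1*2 = 9 - 2 = 7)
(-2819 - 594) + x(f) = (-2819 - 594) + 36/7 = -3413 + 36*(⅐) = -3413 + 36/7 = -23855/7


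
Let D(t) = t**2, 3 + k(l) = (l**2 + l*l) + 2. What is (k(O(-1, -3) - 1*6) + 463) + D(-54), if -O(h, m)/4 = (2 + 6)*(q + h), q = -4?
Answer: 50810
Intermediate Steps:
O(h, m) = 128 - 32*h (O(h, m) = -4*(2 + 6)*(-4 + h) = -32*(-4 + h) = -4*(-32 + 8*h) = 128 - 32*h)
k(l) = -1 + 2*l**2 (k(l) = -3 + ((l**2 + l*l) + 2) = -3 + ((l**2 + l**2) + 2) = -3 + (2*l**2 + 2) = -3 + (2 + 2*l**2) = -1 + 2*l**2)
(k(O(-1, -3) - 1*6) + 463) + D(-54) = ((-1 + 2*((128 - 32*(-1)) - 1*6)**2) + 463) + (-54)**2 = ((-1 + 2*((128 + 32) - 6)**2) + 463) + 2916 = ((-1 + 2*(160 - 6)**2) + 463) + 2916 = ((-1 + 2*154**2) + 463) + 2916 = ((-1 + 2*23716) + 463) + 2916 = ((-1 + 47432) + 463) + 2916 = (47431 + 463) + 2916 = 47894 + 2916 = 50810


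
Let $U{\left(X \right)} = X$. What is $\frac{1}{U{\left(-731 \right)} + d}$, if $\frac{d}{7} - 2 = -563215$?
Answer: $- \frac{1}{3943222} \approx -2.536 \cdot 10^{-7}$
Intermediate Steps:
$d = -3942491$ ($d = 14 + 7 \left(-563215\right) = 14 - 3942505 = -3942491$)
$\frac{1}{U{\left(-731 \right)} + d} = \frac{1}{-731 - 3942491} = \frac{1}{-3943222} = - \frac{1}{3943222}$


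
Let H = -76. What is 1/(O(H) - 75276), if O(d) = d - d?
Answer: -1/75276 ≈ -1.3284e-5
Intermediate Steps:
O(d) = 0
1/(O(H) - 75276) = 1/(0 - 75276) = 1/(-75276) = -1/75276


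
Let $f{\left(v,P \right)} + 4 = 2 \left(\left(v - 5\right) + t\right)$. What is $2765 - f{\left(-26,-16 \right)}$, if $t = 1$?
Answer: $2829$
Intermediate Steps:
$f{\left(v,P \right)} = -12 + 2 v$ ($f{\left(v,P \right)} = -4 + 2 \left(\left(v - 5\right) + 1\right) = -4 + 2 \left(\left(-5 + v\right) + 1\right) = -4 + 2 \left(-4 + v\right) = -4 + \left(-8 + 2 v\right) = -12 + 2 v$)
$2765 - f{\left(-26,-16 \right)} = 2765 - \left(-12 + 2 \left(-26\right)\right) = 2765 - \left(-12 - 52\right) = 2765 - -64 = 2765 + 64 = 2829$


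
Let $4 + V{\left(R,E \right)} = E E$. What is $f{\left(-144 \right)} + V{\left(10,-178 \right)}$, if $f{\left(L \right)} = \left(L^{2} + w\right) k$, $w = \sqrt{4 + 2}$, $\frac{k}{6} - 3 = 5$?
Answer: $1027008 + 48 \sqrt{6} \approx 1.0271 \cdot 10^{6}$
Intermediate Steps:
$k = 48$ ($k = 18 + 6 \cdot 5 = 18 + 30 = 48$)
$w = \sqrt{6} \approx 2.4495$
$V{\left(R,E \right)} = -4 + E^{2}$ ($V{\left(R,E \right)} = -4 + E E = -4 + E^{2}$)
$f{\left(L \right)} = 48 \sqrt{6} + 48 L^{2}$ ($f{\left(L \right)} = \left(L^{2} + \sqrt{6}\right) 48 = \left(\sqrt{6} + L^{2}\right) 48 = 48 \sqrt{6} + 48 L^{2}$)
$f{\left(-144 \right)} + V{\left(10,-178 \right)} = \left(48 \sqrt{6} + 48 \left(-144\right)^{2}\right) - \left(4 - \left(-178\right)^{2}\right) = \left(48 \sqrt{6} + 48 \cdot 20736\right) + \left(-4 + 31684\right) = \left(48 \sqrt{6} + 995328\right) + 31680 = \left(995328 + 48 \sqrt{6}\right) + 31680 = 1027008 + 48 \sqrt{6}$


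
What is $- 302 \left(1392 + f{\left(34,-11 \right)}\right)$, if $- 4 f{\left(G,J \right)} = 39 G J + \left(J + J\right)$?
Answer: $-1523288$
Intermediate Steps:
$f{\left(G,J \right)} = - \frac{J}{2} - \frac{39 G J}{4}$ ($f{\left(G,J \right)} = - \frac{39 G J + \left(J + J\right)}{4} = - \frac{39 G J + 2 J}{4} = - \frac{2 J + 39 G J}{4} = - \frac{J}{2} - \frac{39 G J}{4}$)
$- 302 \left(1392 + f{\left(34,-11 \right)}\right) = - 302 \left(1392 - - \frac{11 \left(2 + 39 \cdot 34\right)}{4}\right) = - 302 \left(1392 - - \frac{11 \left(2 + 1326\right)}{4}\right) = - 302 \left(1392 - \left(- \frac{11}{4}\right) 1328\right) = - 302 \left(1392 + 3652\right) = \left(-302\right) 5044 = -1523288$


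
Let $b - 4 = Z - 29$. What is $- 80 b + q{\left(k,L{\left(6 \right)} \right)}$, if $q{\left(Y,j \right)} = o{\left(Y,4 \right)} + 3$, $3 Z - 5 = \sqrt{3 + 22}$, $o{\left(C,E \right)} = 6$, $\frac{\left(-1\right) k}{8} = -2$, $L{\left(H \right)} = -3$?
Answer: $\frac{5227}{3} \approx 1742.3$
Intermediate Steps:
$k = 16$ ($k = \left(-8\right) \left(-2\right) = 16$)
$Z = \frac{10}{3}$ ($Z = \frac{5}{3} + \frac{\sqrt{3 + 22}}{3} = \frac{5}{3} + \frac{\sqrt{25}}{3} = \frac{5}{3} + \frac{1}{3} \cdot 5 = \frac{5}{3} + \frac{5}{3} = \frac{10}{3} \approx 3.3333$)
$q{\left(Y,j \right)} = 9$ ($q{\left(Y,j \right)} = 6 + 3 = 9$)
$b = - \frac{65}{3}$ ($b = 4 + \left(\frac{10}{3} - 29\right) = 4 - \frac{77}{3} = - \frac{65}{3} \approx -21.667$)
$- 80 b + q{\left(k,L{\left(6 \right)} \right)} = \left(-80\right) \left(- \frac{65}{3}\right) + 9 = \frac{5200}{3} + 9 = \frac{5227}{3}$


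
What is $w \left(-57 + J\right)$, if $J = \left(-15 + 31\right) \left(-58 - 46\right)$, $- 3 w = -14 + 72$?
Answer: $\frac{99818}{3} \approx 33273.0$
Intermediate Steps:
$w = - \frac{58}{3}$ ($w = - \frac{-14 + 72}{3} = \left(- \frac{1}{3}\right) 58 = - \frac{58}{3} \approx -19.333$)
$J = -1664$ ($J = 16 \left(-104\right) = -1664$)
$w \left(-57 + J\right) = - \frac{58 \left(-57 - 1664\right)}{3} = \left(- \frac{58}{3}\right) \left(-1721\right) = \frac{99818}{3}$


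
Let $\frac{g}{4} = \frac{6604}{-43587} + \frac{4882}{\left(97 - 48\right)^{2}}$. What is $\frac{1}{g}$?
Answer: $\frac{104652387}{787742120} \approx 0.13285$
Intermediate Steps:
$g = \frac{787742120}{104652387}$ ($g = 4 \left(\frac{6604}{-43587} + \frac{4882}{\left(97 - 48\right)^{2}}\right) = 4 \left(6604 \left(- \frac{1}{43587}\right) + \frac{4882}{49^{2}}\right) = 4 \left(- \frac{6604}{43587} + \frac{4882}{2401}\right) = 4 \cdot \frac{196935530}{104652387} = \frac{787742120}{104652387} \approx 7.5272$)
$\frac{1}{g} = \frac{1}{\frac{787742120}{104652387}} = \frac{104652387}{787742120}$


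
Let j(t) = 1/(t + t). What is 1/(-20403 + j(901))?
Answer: -1802/36766205 ≈ -4.9012e-5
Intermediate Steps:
j(t) = 1/(2*t)
1/(-20403 + j(901)) = 1/(-20403 + (1/2)/901) = 1/(-20403 + (1/2)*(1/901)) = 1/(-20403 + 1/1802) = 1/(-36766205/1802) = -1802/36766205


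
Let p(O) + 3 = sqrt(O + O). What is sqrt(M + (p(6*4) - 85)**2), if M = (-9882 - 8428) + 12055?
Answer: sqrt(1537 - 704*sqrt(3)) ≈ 17.822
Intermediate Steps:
p(O) = -3 + sqrt(2)*sqrt(O) (p(O) = -3 + sqrt(O + O) = -3 + sqrt(2*O) = -3 + sqrt(2)*sqrt(O))
M = -6255 (M = -18310 + 12055 = -6255)
sqrt(M + (p(6*4) - 85)**2) = sqrt(-6255 + ((-3 + sqrt(2)*sqrt(6*4)) - 85)**2) = sqrt(-6255 + ((-3 + sqrt(2)*sqrt(24)) - 85)**2) = sqrt(-6255 + ((-3 + sqrt(2)*(2*sqrt(6))) - 85)**2) = sqrt(-6255 + ((-3 + 4*sqrt(3)) - 85)**2) = sqrt(-6255 + (-88 + 4*sqrt(3))**2)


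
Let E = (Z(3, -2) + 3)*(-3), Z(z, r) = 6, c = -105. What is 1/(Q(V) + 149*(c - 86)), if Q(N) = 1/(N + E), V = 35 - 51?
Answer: -43/1223738 ≈ -3.5138e-5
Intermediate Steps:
V = -16
E = -27 (E = (6 + 3)*(-3) = 9*(-3) = -27)
Q(N) = 1/(-27 + N) (Q(N) = 1/(N - 27) = 1/(-27 + N))
1/(Q(V) + 149*(c - 86)) = 1/(1/(-27 - 16) + 149*(-105 - 86)) = 1/(1/(-43) + 149*(-191)) = 1/(-1/43 - 28459) = 1/(-1223738/43) = -43/1223738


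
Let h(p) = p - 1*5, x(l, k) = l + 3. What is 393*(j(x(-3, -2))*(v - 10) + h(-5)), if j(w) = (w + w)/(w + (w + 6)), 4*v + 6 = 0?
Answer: -3930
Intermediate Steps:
v = -3/2 (v = -3/2 + (¼)*0 = -3/2 + 0 = -3/2 ≈ -1.5000)
x(l, k) = 3 + l
h(p) = -5 + p (h(p) = p - 5 = -5 + p)
j(w) = 2*w/(6 + 2*w) (j(w) = (2*w)/(w + (6 + w)) = (2*w)/(6 + 2*w) = 2*w/(6 + 2*w))
393*(j(x(-3, -2))*(v - 10) + h(-5)) = 393*(((3 - 3)/(3 + (3 - 3)))*(-3/2 - 10) + (-5 - 5)) = 393*((0/(3 + 0))*(-23/2) - 10) = 393*((0/3)*(-23/2) - 10) = 393*((0*(⅓))*(-23/2) - 10) = 393*(0*(-23/2) - 10) = 393*(0 - 10) = 393*(-10) = -3930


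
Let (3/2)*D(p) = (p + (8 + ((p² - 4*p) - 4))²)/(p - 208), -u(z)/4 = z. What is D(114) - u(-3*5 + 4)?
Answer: -157358254/141 ≈ -1.1160e+6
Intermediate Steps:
u(z) = -4*z
D(p) = 2*(p + (4 + p² - 4*p)²)/(3*(-208 + p)) (D(p) = 2*((p + (8 + ((p² - 4*p) - 4))²)/(p - 208))/3 = 2*((p + (8 + (-4 + p² - 4*p))²)/(-208 + p))/3 = 2*((p + (4 + p² - 4*p)²)/(-208 + p))/3 = 2*(p + (4 + p² - 4*p)²)/(3*(-208 + p)))
D(114) - u(-3*5 + 4) = 2*(114 + (4 + 114² - 4*114)²)/(3*(-208 + 114)) - (-4)*(-3*5 + 4) = (⅔)*(114 + (4 + 12996 - 456)²)/(-94) - (-4)*(-15 + 4) = (⅔)*(-1/94)*(114 + 12544²) - (-4)*(-11) = (⅔)*(-1/94)*(114 + 157351936) - 1*44 = (⅔)*(-1/94)*157352050 - 44 = -157352050/141 - 44 = -157358254/141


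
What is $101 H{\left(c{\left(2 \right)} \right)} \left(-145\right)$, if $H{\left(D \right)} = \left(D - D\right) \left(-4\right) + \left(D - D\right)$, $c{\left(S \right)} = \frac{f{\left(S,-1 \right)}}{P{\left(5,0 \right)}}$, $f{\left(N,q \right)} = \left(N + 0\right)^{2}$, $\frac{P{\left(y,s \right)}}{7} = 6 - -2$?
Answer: $0$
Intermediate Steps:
$P{\left(y,s \right)} = 56$ ($P{\left(y,s \right)} = 7 \left(6 - -2\right) = 7 \left(6 + 2\right) = 7 \cdot 8 = 56$)
$f{\left(N,q \right)} = N^{2}$
$c{\left(S \right)} = \frac{S^{2}}{56}$
$H{\left(D \right)} = 0$ ($H{\left(D \right)} = 0 \left(-4\right) + 0 = 0 + 0 = 0$)
$101 H{\left(c{\left(2 \right)} \right)} \left(-145\right) = 101 \cdot 0 \left(-145\right) = 0 \left(-145\right) = 0$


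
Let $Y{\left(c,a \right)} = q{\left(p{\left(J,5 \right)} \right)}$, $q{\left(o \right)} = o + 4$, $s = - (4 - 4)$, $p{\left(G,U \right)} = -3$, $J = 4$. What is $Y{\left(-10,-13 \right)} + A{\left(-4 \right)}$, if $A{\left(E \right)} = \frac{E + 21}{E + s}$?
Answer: $- \frac{13}{4} \approx -3.25$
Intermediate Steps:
$s = 0$ ($s = - (4 - 4) = \left(-1\right) 0 = 0$)
$q{\left(o \right)} = 4 + o$
$A{\left(E \right)} = \frac{21 + E}{E}$ ($A{\left(E \right)} = \frac{E + 21}{E + 0} = \frac{21 + E}{E}$)
$Y{\left(c,a \right)} = 1$ ($Y{\left(c,a \right)} = 4 - 3 = 1$)
$Y{\left(-10,-13 \right)} + A{\left(-4 \right)} = 1 + \frac{21 - 4}{-4} = 1 - \frac{17}{4} = - \frac{13}{4}$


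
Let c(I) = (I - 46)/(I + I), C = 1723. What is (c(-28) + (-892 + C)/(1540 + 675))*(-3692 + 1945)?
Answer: -183824581/62020 ≈ -2964.0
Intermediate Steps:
c(I) = (-46 + I)/(2*I) (c(I) = (-46 + I)/((2*I)) = (-46 + I)*(1/(2*I)) = (-46 + I)/(2*I))
(c(-28) + (-892 + C)/(1540 + 675))*(-3692 + 1945) = ((1/2)*(-46 - 28)/(-28) + (-892 + 1723)/(1540 + 675))*(-3692 + 1945) = ((1/2)*(-1/28)*(-74) + 831/2215)*(-1747) = (37/28 + 831*(1/2215))*(-1747) = (37/28 + 831/2215)*(-1747) = (105223/62020)*(-1747) = -183824581/62020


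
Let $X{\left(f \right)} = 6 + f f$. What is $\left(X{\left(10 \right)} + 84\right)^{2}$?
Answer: $36100$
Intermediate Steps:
$X{\left(f \right)} = 6 + f^{2}$
$\left(X{\left(10 \right)} + 84\right)^{2} = \left(\left(6 + 10^{2}\right) + 84\right)^{2} = \left(\left(6 + 100\right) + 84\right)^{2} = \left(106 + 84\right)^{2} = 190^{2} = 36100$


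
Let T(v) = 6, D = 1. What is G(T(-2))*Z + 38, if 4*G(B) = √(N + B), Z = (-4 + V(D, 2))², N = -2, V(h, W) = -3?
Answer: 125/2 ≈ 62.500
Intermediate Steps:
Z = 49 (Z = (-4 - 3)² = (-7)² = 49)
G(B) = √(-2 + B)/4
G(T(-2))*Z + 38 = (√(-2 + 6)/4)*49 + 38 = (√4/4)*49 + 38 = ((¼)*2)*49 + 38 = (½)*49 + 38 = 49/2 + 38 = 125/2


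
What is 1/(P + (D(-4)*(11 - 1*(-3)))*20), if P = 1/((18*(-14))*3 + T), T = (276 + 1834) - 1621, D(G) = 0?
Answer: -267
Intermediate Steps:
T = 489 (T = 2110 - 1621 = 489)
P = -1/267 (P = 1/((18*(-14))*3 + 489) = 1/(-252*3 + 489) = 1/(-756 + 489) = 1/(-267) = -1/267 ≈ -0.0037453)
1/(P + (D(-4)*(11 - 1*(-3)))*20) = 1/(-1/267 + (0*(11 - 1*(-3)))*20) = 1/(-1/267 + (0*(11 + 3))*20) = 1/(-1/267 + (0*14)*20) = 1/(-1/267 + 0*20) = 1/(-1/267 + 0) = 1/(-1/267) = -267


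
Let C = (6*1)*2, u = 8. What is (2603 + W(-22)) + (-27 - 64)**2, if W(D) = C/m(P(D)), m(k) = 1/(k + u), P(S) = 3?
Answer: 11016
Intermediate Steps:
m(k) = 1/(8 + k) (m(k) = 1/(k + 8) = 1/(8 + k))
C = 12 (C = 6*2 = 12)
W(D) = 132 (W(D) = 12/(1/(8 + 3)) = 12/(1/11) = 12*11 = 132)
(2603 + W(-22)) + (-27 - 64)**2 = (2603 + 132) + (-27 - 64)**2 = 2735 + (-91)**2 = 2735 + 8281 = 11016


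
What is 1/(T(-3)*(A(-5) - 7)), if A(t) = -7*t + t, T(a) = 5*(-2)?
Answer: -1/230 ≈ -0.0043478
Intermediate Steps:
T(a) = -10
A(t) = -6*t
1/(T(-3)*(A(-5) - 7)) = 1/(-10*(-6*(-5) - 7)) = 1/(-10*(30 - 7)) = 1/(-10*23) = 1/(-230) = -1/230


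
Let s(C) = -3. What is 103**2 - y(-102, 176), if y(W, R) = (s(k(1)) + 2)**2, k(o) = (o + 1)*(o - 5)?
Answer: 10608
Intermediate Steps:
k(o) = (1 + o)*(-5 + o)
y(W, R) = 1 (y(W, R) = (-3 + 2)**2 = (-1)**2 = 1)
103**2 - y(-102, 176) = 103**2 - 1*1 = 10609 - 1 = 10608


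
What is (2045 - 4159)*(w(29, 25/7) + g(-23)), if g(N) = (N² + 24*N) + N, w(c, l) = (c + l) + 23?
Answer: -20234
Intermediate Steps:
w(c, l) = 23 + c + l
g(N) = N² + 25*N
(2045 - 4159)*(w(29, 25/7) + g(-23)) = (2045 - 4159)*((23 + 29 + 25/7) - 23*(25 - 23)) = -2114*((23 + 29 + 25*(⅐)) - 23*2) = -2114*((23 + 29 + 25/7) - 46) = -2114*(389/7 - 46) = -2114*67/7 = -20234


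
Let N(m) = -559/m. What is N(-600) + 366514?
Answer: 219908959/600 ≈ 3.6652e+5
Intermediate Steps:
N(-600) + 366514 = -559/(-600) + 366514 = -559*(-1/600) + 366514 = 559/600 + 366514 = 219908959/600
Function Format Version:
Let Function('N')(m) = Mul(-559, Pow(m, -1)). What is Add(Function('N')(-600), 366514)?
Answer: Rational(219908959, 600) ≈ 3.6652e+5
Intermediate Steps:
Add(Function('N')(-600), 366514) = Add(Mul(-559, Pow(-600, -1)), 366514) = Add(Mul(-559, Rational(-1, 600)), 366514) = Add(Rational(559, 600), 366514) = Rational(219908959, 600)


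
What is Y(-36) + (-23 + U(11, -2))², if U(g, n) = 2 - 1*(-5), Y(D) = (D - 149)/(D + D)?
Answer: 18617/72 ≈ 258.57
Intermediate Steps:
Y(D) = (-149 + D)/(2*D) (Y(D) = (-149 + D)/((2*D)) = (-149 + D)*(1/(2*D)) = (-149 + D)/(2*D))
U(g, n) = 7 (U(g, n) = 2 + 5 = 7)
Y(-36) + (-23 + U(11, -2))² = (½)*(-149 - 36)/(-36) + (-23 + 7)² = (½)*(-1/36)*(-185) + (-16)² = 185/72 + 256 = 18617/72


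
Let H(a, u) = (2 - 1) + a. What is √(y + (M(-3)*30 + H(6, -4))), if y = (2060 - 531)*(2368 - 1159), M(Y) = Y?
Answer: √1848478 ≈ 1359.6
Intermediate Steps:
H(a, u) = 1 + a
y = 1848561 (y = 1529*1209 = 1848561)
√(y + (M(-3)*30 + H(6, -4))) = √(1848561 + (-3*30 + (1 + 6))) = √(1848561 + (-90 + 7)) = √(1848561 - 83) = √1848478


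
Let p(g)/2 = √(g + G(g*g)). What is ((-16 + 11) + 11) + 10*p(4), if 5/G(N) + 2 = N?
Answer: 6 + 10*√854/7 ≈ 47.748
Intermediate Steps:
G(N) = 5/(-2 + N)
p(g) = 2*√(g + 5/(-2 + g²)) (p(g) = 2*√(g + 5/(-2 + g*g)) = 2*√(g + 5/(-2 + g²)))
((-16 + 11) + 11) + 10*p(4) = ((-16 + 11) + 11) + 10*(2*√((5 + 4*(-2 + 4²))/(-2 + 4²))) = (-5 + 11) + 10*(2*√((5 + 4*(-2 + 16))/(-2 + 16))) = 6 + 10*(2*√((5 + 4*14)/14)) = 6 + 10*(2*√((5 + 56)/14)) = 6 + 10*(2*√((1/14)*61)) = 6 + 10*(2*√(61/14)) = 6 + 10*(2*(√854/14)) = 6 + 10*(√854/7) = 6 + 10*√854/7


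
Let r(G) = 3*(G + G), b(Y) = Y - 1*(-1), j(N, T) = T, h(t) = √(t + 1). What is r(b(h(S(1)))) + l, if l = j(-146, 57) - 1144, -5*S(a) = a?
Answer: -1081 + 12*√5/5 ≈ -1075.6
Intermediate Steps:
S(a) = -a/5
h(t) = √(1 + t)
b(Y) = 1 + Y (b(Y) = Y + 1 = 1 + Y)
l = -1087 (l = 57 - 1144 = -1087)
r(G) = 6*G (r(G) = 3*(2*G) = 6*G)
r(b(h(S(1)))) + l = 6*(1 + √(1 - ⅕*1)) - 1087 = 6*(1 + √(1 - ⅕)) - 1087 = 6*(1 + √(⅘)) - 1087 = 6*(1 + 2*√5/5) - 1087 = (6 + 12*√5/5) - 1087 = -1081 + 12*√5/5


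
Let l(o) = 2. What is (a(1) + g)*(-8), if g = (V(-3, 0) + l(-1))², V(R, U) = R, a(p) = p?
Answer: -16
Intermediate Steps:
g = 1 (g = (-3 + 2)² = (-1)² = 1)
(a(1) + g)*(-8) = (1 + 1)*(-8) = 2*(-8) = -16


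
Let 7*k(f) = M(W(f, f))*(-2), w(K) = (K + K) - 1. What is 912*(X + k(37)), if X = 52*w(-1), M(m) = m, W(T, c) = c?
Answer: -1063392/7 ≈ -1.5191e+5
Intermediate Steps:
w(K) = -1 + 2*K (w(K) = 2*K - 1 = -1 + 2*K)
X = -156 (X = 52*(-1 + 2*(-1)) = 52*(-1 - 2) = 52*(-3) = -156)
k(f) = -2*f/7 (k(f) = (f*(-2))/7 = (-2*f)/7 = -2*f/7)
912*(X + k(37)) = 912*(-156 - 2/7*37) = 912*(-156 - 74/7) = 912*(-1166/7) = -1063392/7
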